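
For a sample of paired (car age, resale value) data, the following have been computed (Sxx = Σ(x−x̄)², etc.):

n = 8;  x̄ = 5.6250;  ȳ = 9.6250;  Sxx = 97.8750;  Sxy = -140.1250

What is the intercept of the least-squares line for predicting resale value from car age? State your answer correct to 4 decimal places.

b = Sxy/Sxx = -140.125/97.875 = -1.431673
a = ȳ − b·x̄ = 9.625 − (-1.431673)·5.625 = 17.678161

17.6782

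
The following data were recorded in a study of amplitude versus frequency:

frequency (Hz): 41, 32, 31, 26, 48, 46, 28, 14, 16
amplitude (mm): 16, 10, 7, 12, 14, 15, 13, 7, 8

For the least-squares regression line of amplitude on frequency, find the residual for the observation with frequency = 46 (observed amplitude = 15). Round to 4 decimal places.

0.3723

n = 9, Σx = 282, Σy = 102, Σxy = 3457, Σx² = 9998
Sxx = Σx² − (Σx)²/n = 9998 − 8836 = 1162
Sxy = Σxy − (Σx)(Σy)/n = 3457 − 3196 = 261
b = Sxy/Sxx = 261/1162 = 0.224613
a = ȳ − b·x̄ = 11.333333 − 0.224613·31.333333 = 4.295468
ŷ(46) = 4.295468 + 0.224613·46 = 14.627653
residual = y − ŷ = 15 − 14.627653 = 0.372347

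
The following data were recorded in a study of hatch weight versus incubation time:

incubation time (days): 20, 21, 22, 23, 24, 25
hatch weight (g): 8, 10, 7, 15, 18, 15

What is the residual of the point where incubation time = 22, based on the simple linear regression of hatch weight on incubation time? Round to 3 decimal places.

n = 6, Σx = 135, Σy = 73, Σxy = 1676, Σx² = 3055
Sxx = Σx² − (Σx)²/n = 3055 − 3037.5 = 17.5
Sxy = Σxy − (Σx)(Σy)/n = 1676 − 1642.5 = 33.5
b = Sxy/Sxx = 33.5/17.5 = 1.914286
a = ȳ − b·x̄ = 12.166667 − 1.914286·22.5 = -30.904762
ŷ(22) = -30.904762 + 1.914286·22 = 11.209524
residual = y − ŷ = 7 − 11.209524 = -4.209524

-4.210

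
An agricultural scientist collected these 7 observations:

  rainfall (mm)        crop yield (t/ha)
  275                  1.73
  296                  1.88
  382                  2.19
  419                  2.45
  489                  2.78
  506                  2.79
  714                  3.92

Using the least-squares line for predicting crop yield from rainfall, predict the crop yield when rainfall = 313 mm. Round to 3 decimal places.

1.909

n = 7, Σx = 3081, Σy = 17.74, Σxy = 8465.4, Σx² = 1489679
Sxx = Σx² − (Σx)²/n = 1489679 − 1356080.142857 = 133598.857143
Sxy = Σxy − (Σx)(Σy)/n = 8465.4 − 7808.134286 = 657.265714
b = Sxy/Sxx = 657.265714/133598.857143 = 0.004920
a = ȳ − b·x̄ = 2.534286 − 0.004920·440.142857 = 0.368917
ŷ(313) = a + b·313 = 0.368917 + 0.004920·313 = 1.908782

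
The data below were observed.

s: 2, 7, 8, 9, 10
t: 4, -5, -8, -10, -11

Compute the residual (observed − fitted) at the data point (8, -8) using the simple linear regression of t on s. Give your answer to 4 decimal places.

-0.4536

n = 5, Σx = 36, Σy = -30, Σxy = -291, Σx² = 298
Sxx = Σx² − (Σx)²/n = 298 − 259.2 = 38.8
Sxy = Σxy − (Σx)(Σy)/n = -291 − (-216) = -75
b = Sxy/Sxx = -75/38.8 = -1.932990
a = ȳ − b·x̄ = -6 − (-1.932990)·7.2 = 7.917526
ŷ(8) = 7.917526 + (-1.932990)·8 = -7.546392
residual = y − ŷ = -8 − (-7.546392) = -0.453608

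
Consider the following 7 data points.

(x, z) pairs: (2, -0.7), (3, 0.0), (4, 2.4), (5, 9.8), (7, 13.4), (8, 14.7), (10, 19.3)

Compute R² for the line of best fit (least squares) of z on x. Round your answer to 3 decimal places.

0.956

n = 7, Σx = 39, Σy = 58.9, Σxy = 461.6, Σx² = 267, Σy² = 870.43
Sxx = Σx² − (Σx)²/n = 267 − 217.285714 = 49.714286
Sxy = Σxy − (Σx)(Σy)/n = 461.6 − 328.157143 = 133.442857
Syy = Σy² − (Σy)²/n = 870.43 − 495.601429 = 374.828571
R² = Sxy²/(Sxx·Syy) = (133.442857)²/(49.714286·374.828571) = 0.955601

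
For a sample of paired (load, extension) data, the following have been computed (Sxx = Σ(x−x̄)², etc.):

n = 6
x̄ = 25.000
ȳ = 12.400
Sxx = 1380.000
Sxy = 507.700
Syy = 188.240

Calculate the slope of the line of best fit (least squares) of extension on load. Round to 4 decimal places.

b = Sxy/Sxx = 507.7/1380 = 0.367899

0.3679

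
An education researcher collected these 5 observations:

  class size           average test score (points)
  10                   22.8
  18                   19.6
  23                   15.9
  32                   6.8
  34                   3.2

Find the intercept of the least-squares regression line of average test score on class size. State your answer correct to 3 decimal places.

32.922

n = 5, Σx = 117, Σy = 68.3, Σxy = 1272.9, Σx² = 3133
Sxx = Σx² − (Σx)²/n = 3133 − 2737.8 = 395.2
Sxy = Σxy − (Σx)(Σy)/n = 1272.9 − 1598.22 = -325.32
b = Sxy/Sxx = -325.32/395.2 = -0.823178
a = ȳ − b·x̄ = 13.66 − (-0.823178)·23.4 = 32.922368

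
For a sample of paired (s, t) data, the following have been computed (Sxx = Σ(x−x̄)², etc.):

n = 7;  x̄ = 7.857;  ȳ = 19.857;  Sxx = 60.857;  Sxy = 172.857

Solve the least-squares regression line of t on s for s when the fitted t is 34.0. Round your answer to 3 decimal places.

12.836

b = Sxy/Sxx = 172.857/60.857 = 2.840380
a = ȳ − b·x̄ = 19.857 − 2.840380·7.857 = -2.459865
Set a + b·x = 34.0: x = (34.0 − (-2.459865)) / 2.840380 = 12.836264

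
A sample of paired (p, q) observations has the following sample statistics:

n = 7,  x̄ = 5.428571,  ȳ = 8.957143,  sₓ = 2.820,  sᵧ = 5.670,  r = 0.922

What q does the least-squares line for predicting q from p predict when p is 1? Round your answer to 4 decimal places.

b = r · sᵧ/sₓ = 0.922 · 5.67/2.82 = 1.853809
a = ȳ − b·x̄ = 8.957143 − 1.853809·5.428571 = -1.106388
ŷ(1) = a + b·1 = -1.106388 + 1.853809·1 = 0.747420

0.7474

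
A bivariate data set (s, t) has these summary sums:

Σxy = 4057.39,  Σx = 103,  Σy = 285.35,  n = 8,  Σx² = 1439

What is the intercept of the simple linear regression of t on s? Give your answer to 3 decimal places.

Sxx = Σx² − (Σx)²/n = 1439 − 1326.125 = 112.875
Sxy = Σxy − (Σx)(Σy)/n = 4057.39 − 3673.88125 = 383.50875
b = Sxy/Sxx = 383.50875/112.875 = 3.397641
a = ȳ − b·x̄ = 35.66875 − 3.397641·12.875 = -8.075880

-8.076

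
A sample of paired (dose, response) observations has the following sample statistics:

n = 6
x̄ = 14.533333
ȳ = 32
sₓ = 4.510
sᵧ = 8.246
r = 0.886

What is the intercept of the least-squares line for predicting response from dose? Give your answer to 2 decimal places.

b = r · sᵧ/sₓ = 0.886 · 8.246/4.51 = 1.619946
a = ȳ − b·x̄ = 32 − 1.619946·14.533333 = 8.456787

8.46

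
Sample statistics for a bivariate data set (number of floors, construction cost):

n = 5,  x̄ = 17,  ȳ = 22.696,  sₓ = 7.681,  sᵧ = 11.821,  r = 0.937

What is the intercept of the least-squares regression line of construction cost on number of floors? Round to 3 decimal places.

-1.819

b = r · sᵧ/sₓ = 0.937 · 11.821/7.681 = 1.442036
a = ȳ − b·x̄ = 22.696 − 1.442036·17 = -1.818609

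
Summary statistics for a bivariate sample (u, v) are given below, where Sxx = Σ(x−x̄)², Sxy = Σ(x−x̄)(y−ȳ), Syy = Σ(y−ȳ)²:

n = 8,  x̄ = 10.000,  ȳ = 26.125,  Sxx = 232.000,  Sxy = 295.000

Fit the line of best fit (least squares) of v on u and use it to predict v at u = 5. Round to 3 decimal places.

b = Sxy/Sxx = 295/232 = 1.271552
a = ȳ − b·x̄ = 26.125 − 1.271552·10 = 13.409483
ŷ(5) = a + b·5 = 13.409483 + 1.271552·5 = 19.767241

19.767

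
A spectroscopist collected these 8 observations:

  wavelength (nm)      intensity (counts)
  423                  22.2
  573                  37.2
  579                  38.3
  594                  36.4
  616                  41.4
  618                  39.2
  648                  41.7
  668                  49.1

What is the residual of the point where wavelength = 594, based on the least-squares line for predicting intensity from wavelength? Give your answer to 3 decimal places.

n = 8, Σx = 4719, Σy = 305.5, Σxy = 184051.9, Σx² = 2822843
Sxx = Σx² − (Σx)²/n = 2822843 − 2783620.125 = 39222.875
Sxy = Σxy − (Σx)(Σy)/n = 184051.9 − 180206.8125 = 3845.0875
b = Sxy/Sxx = 3845.0875/39222.875 = 0.098032
a = ȳ − b·x̄ = 38.1875 − 0.098032·589.875 = -19.638985
ŷ(594) = -19.638985 + 0.098032·594 = 38.591881
residual = y − ŷ = 36.4 − 38.591881 = -2.191881

-2.192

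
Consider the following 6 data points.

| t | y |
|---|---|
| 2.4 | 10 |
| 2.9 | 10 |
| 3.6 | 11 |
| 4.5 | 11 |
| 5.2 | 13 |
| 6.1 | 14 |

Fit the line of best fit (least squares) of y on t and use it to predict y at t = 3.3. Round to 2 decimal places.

10.59

n = 6, Σx = 24.7, Σy = 69, Σxy = 295.1, Σx² = 111.63
Sxx = Σx² − (Σx)²/n = 111.63 − 101.681667 = 9.948333
Sxy = Σxy − (Σx)(Σy)/n = 295.1 − 284.05 = 11.05
b = Sxy/Sxx = 11.05/9.948333 = 1.110739
a = ȳ − b·x̄ = 11.5 − 1.110739·4.116667 = 6.927459
ŷ(3.3) = a + b·3.3 = 6.927459 + 1.110739·3.3 = 10.592897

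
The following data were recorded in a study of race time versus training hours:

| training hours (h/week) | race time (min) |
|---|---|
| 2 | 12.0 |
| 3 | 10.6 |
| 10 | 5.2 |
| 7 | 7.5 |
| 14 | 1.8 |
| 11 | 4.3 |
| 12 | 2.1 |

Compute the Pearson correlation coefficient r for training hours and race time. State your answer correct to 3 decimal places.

-0.992

n = 7, Σx = 59, Σy = 43.5, Σxy = 258, Σx² = 623, Σy² = 365.79
Sxx = Σx² − (Σx)²/n = 623 − 497.285714 = 125.714286
Sxy = Σxy − (Σx)(Σy)/n = 258 − 366.642857 = -108.642857
Syy = Σy² − (Σy)²/n = 365.79 − 270.321429 = 95.468571
r = Sxy/√(Sxx·Syy) = -108.642857/√(12001.763265) = -108.642857/109.552559 = -0.991696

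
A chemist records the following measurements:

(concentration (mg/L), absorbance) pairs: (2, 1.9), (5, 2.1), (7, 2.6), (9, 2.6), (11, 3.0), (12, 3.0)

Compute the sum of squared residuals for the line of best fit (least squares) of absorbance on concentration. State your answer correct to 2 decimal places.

n = 6, Σx = 46, Σy = 15.2, Σxy = 124.9, Σx² = 424, Σy² = 39.54
Sxx = Σx² − (Σx)²/n = 424 − 352.666667 = 71.333333
Sxy = Σxy − (Σx)(Σy)/n = 124.9 − 116.533333 = 8.366667
Syy = Σy² − (Σy)²/n = 39.54 − 38.506667 = 1.033333
b = Sxy/Sxx = 8.366667/71.333333 = 0.117290
SSE = Syy − b·Sxy = 1.033333 − 0.117290·8.366667 = 0.052009

0.05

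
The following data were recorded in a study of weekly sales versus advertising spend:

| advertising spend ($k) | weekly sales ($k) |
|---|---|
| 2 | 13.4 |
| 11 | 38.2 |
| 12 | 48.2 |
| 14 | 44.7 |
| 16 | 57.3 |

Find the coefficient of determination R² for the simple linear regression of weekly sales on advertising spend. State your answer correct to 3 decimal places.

0.951

n = 5, Σx = 55, Σy = 201.8, Σxy = 2568, Σx² = 721, Σy² = 9243.42
Sxx = Σx² − (Σx)²/n = 721 − 605 = 116
Sxy = Σxy − (Σx)(Σy)/n = 2568 − 2219.8 = 348.2
Syy = Σy² − (Σy)²/n = 9243.42 − 8144.648 = 1098.772
R² = Sxy²/(Sxx·Syy) = (348.2)²/(116·1098.772) = 0.951244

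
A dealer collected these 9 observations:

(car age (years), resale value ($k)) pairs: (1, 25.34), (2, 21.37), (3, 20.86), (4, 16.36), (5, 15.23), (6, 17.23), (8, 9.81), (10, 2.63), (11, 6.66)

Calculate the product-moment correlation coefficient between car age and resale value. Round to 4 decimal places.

-0.9595

n = 9, Σx = 50, Σy = 135.49, Σxy = 553.67, Σx² = 376, Σy² = 2477.9161
Sxx = Σx² − (Σx)²/n = 376 − 277.777778 = 98.222222
Sxy = Σxy − (Σx)(Σy)/n = 553.67 − 752.722222 = -199.052222
Syy = Σy² − (Σy)²/n = 2477.9161 − 2039.726678 = 438.189422
r = Sxy/√(Sxx·Syy) = -199.052222/√(43039.938805) = -199.052222/207.460692 = -0.959470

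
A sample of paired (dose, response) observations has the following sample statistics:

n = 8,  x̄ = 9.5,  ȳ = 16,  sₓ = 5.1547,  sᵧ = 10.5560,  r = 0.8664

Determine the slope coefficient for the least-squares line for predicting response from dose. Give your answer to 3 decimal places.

b = r · sᵧ/sₓ = 0.8664 · 10.556/5.1547 = 1.774248

1.774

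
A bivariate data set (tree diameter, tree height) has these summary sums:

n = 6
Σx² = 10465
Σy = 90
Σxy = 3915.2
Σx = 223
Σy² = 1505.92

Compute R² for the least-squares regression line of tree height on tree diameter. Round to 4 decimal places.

0.9579

Sxx = Σx² − (Σx)²/n = 10465 − 8288.166667 = 2176.833333
Sxy = Σxy − (Σx)(Σy)/n = 3915.2 − 3345 = 570.2
Syy = Σy² − (Σy)²/n = 1505.92 − 1350 = 155.92
R² = Sxy²/(Sxx·Syy) = (570.2)²/(2176.833333·155.92) = 0.957916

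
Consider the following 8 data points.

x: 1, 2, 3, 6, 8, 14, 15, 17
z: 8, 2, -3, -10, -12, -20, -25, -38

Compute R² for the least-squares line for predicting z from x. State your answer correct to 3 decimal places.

0.938

n = 8, Σx = 66, Σy = -98, Σxy = -1454, Σx² = 824, Σy² = 2790
Sxx = Σx² − (Σx)²/n = 824 − 544.5 = 279.5
Sxy = Σxy − (Σx)(Σy)/n = -1454 − (-808.5) = -645.5
Syy = Σy² − (Σy)²/n = 2790 − 1200.5 = 1589.5
R² = Sxy²/(Sxx·Syy) = (-645.5)²/(279.5·1589.5) = 0.937886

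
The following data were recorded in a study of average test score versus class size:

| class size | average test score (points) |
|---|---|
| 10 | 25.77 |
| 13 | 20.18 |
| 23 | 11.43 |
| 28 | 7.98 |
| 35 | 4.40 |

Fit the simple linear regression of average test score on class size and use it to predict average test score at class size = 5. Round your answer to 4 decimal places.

28.0065

n = 5, Σx = 109, Σy = 69.76, Σxy = 1160.37, Σx² = 2807
Sxx = Σx² − (Σx)²/n = 2807 − 2376.2 = 430.8
Sxy = Σxy − (Σx)(Σy)/n = 1160.37 − 1520.768 = -360.398
b = Sxy/Sxx = -360.398/430.8 = -0.836578
a = ȳ − b·x̄ = 13.952 − (-0.836578)·21.8 = 32.189410
ŷ(5) = a + b·5 = 32.189410 + (-0.836578)·5 = 28.006518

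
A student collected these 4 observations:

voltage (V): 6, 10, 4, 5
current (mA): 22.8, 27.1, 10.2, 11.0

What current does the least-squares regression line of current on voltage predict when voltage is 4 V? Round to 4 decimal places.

11.3530

n = 4, Σx = 25, Σy = 71.1, Σxy = 503.6, Σx² = 177
Sxx = Σx² − (Σx)²/n = 177 − 156.25 = 20.75
Sxy = Σxy − (Σx)(Σy)/n = 503.6 − 444.375 = 59.225
b = Sxy/Sxx = 59.225/20.75 = 2.854217
a = ȳ − b·x̄ = 17.775 − 2.854217·6.25 = -0.063855
ŷ(4) = a + b·4 = -0.063855 + 2.854217·4 = 11.353012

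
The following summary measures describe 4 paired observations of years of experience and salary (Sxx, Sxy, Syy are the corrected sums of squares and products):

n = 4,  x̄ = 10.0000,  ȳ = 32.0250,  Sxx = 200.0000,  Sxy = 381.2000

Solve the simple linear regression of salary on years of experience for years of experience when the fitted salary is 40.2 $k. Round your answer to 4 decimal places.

14.2891

b = Sxy/Sxx = 381.2/200 = 1.906
a = ȳ − b·x̄ = 32.025 − 1.906·10 = 12.965
Set a + b·x = 40.2: x = (40.2 − 12.965) / 1.906 = 14.289087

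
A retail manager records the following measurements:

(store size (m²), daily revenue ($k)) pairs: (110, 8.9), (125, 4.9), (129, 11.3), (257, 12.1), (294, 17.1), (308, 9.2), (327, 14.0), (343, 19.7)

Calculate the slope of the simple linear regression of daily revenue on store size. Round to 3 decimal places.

n = 8, Σx = 1893, Σy = 97.2, Σxy = 25355, Σx² = 516293
Sxx = Σx² − (Σx)²/n = 516293 − 447931.125 = 68361.875
Sxy = Σxy − (Σx)(Σy)/n = 25355 − 22999.95 = 2355.05
b = Sxy/Sxx = 2355.05/68361.875 = 0.034450

0.034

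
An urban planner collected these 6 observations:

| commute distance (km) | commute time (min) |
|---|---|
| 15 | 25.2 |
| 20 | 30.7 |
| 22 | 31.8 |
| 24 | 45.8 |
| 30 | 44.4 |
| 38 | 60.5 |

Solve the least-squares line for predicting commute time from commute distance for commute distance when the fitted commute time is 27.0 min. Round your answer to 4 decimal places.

n = 6, Σx = 149, Σy = 238.4, Σxy = 6421.8, Σx² = 4029
Sxx = Σx² − (Σx)²/n = 4029 − 3700.166667 = 328.833333
Sxy = Σxy − (Σx)(Σy)/n = 6421.8 − 5920.266667 = 501.533333
b = Sxy/Sxx = 501.533333/328.833333 = 1.525190
a = ȳ − b·x̄ = 39.733333 − 1.525190·24.833333 = 1.857780
Set a + b·x = 27.0: x = (27.0 − 1.857780) / 1.525190 = 16.484647

16.4846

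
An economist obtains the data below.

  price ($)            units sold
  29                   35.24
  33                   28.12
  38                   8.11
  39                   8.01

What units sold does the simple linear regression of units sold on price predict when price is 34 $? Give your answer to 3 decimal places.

22.087

n = 4, Σx = 139, Σy = 79.48, Σxy = 2570.49, Σx² = 4895
Sxx = Σx² − (Σx)²/n = 4895 − 4830.25 = 64.75
Sxy = Σxy − (Σx)(Σy)/n = 2570.49 − 2761.93 = -191.44
b = Sxy/Sxx = -191.44/64.75 = -2.956602
a = ȳ − b·x̄ = 19.87 − (-2.956602)·34.75 = 122.611931
ŷ(34) = a + b·34 = 122.611931 + (-2.956602)·34 = 22.087452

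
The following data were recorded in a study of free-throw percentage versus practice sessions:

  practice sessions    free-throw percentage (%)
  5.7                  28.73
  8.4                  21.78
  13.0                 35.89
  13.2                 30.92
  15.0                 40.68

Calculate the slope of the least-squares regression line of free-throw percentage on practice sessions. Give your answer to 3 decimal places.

1.410

n = 5, Σx = 55.3, Σy = 158, Σxy = 1831.627, Σx² = 671.29
Sxx = Σx² − (Σx)²/n = 671.29 − 611.618 = 59.672
Sxy = Σxy − (Σx)(Σy)/n = 1831.627 − 1747.48 = 84.147
b = Sxy/Sxx = 84.147/59.672 = 1.410159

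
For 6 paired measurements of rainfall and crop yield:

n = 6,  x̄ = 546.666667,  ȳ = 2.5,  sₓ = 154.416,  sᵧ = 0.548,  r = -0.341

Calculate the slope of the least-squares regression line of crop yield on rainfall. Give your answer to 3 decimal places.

-0.001

b = r · sᵧ/sₓ = -0.341 · 0.548/154.416 = -0.001210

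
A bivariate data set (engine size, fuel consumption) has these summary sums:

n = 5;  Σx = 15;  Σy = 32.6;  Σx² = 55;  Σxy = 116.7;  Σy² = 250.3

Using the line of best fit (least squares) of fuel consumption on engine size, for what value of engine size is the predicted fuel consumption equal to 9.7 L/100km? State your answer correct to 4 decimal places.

Sxx = Σx² − (Σx)²/n = 55 − 45 = 10
Sxy = Σxy − (Σx)(Σy)/n = 116.7 − 97.8 = 18.9
b = Sxy/Sxx = 18.9/10 = 1.89
a = ȳ − b·x̄ = 6.52 − 1.89·3 = 0.85
Set a + b·x = 9.7: x = (9.7 − 0.85) / 1.89 = 4.682540

4.6825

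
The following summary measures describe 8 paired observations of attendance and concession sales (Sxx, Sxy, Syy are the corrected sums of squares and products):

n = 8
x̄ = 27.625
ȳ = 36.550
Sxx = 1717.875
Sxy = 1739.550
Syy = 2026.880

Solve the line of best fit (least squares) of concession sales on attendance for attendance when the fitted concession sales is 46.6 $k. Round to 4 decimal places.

b = Sxy/Sxx = 1739.55/1717.875 = 1.012617
a = ȳ − b·x̄ = 36.55 − 1.012617·27.625 = 8.576446
Set a + b·x = 46.6: x = (46.6 − 8.576446) / 1.012617 = 37.549776

37.5498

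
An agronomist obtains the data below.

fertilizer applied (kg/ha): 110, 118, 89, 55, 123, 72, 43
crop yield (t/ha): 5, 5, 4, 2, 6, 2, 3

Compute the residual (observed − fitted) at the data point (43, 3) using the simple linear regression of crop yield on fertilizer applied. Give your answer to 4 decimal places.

1.0944

n = 7, Σx = 610, Σy = 27, Σxy = 2617, Σx² = 59132
Sxx = Σx² − (Σx)²/n = 59132 − 53157.142857 = 5974.857143
Sxy = Σxy − (Σx)(Σy)/n = 2617 − 2352.857143 = 264.142857
b = Sxy/Sxx = 264.142857/5974.857143 = 0.044209
a = ȳ − b·x̄ = 3.857143 − 0.044209·87.142857 = 0.004638
ŷ(43) = 0.004638 + 0.044209·43 = 1.905628
residual = y − ŷ = 3 − 1.905628 = 1.094372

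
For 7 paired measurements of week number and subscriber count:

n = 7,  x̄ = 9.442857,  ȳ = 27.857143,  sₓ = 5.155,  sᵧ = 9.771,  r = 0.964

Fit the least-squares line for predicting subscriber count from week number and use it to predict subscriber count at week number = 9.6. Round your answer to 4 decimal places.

28.1443

b = r · sᵧ/sₓ = 0.964 · 9.771/5.155 = 1.827205
a = ȳ − b·x̄ = 27.857143 − 1.827205·9.442857 = 10.603103
ŷ(9.6) = a + b·9.6 = 10.603103 + 1.827205·9.6 = 28.144276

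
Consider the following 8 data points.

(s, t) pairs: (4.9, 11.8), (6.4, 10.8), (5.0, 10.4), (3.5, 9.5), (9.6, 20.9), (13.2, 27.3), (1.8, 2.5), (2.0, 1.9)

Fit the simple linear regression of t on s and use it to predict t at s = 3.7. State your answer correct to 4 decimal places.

7.3643

n = 8, Σx = 46.4, Σy = 95.1, Σxy = 781.49, Σx² = 375.86
Sxx = Σx² − (Σx)²/n = 375.86 − 269.12 = 106.74
Sxy = Σxy − (Σx)(Σy)/n = 781.49 − 551.58 = 229.91
b = Sxy/Sxx = 229.91/106.74 = 2.153925
a = ȳ − b·x̄ = 11.8875 − 2.153925·5.8 = -0.605267
ŷ(3.7) = a + b·3.7 = -0.605267 + 2.153925·3.7 = 7.364257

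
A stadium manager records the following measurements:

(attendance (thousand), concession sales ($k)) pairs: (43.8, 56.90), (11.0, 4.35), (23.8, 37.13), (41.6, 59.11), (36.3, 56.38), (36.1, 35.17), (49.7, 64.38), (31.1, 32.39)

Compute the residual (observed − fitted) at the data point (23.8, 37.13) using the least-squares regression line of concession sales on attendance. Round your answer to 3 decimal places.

9.576

n = 8, Σx = 273.4, Σy = 345.81, Σxy = 13405.986, Σx² = 10394.64
Sxx = Σx² − (Σx)²/n = 10394.64 − 9343.445 = 1051.195
Sxy = Σxy − (Σx)(Σy)/n = 13405.986 − 11818.05675 = 1587.92925
b = Sxy/Sxx = 1587.92925/1051.195 = 1.510594
a = ȳ − b·x̄ = 43.22625 − 1.510594·34.175 = -8.398313
ŷ(23.8) = -8.398313 + 1.510594·23.8 = 27.553833
residual = y − ŷ = 37.13 − 27.553833 = 9.576167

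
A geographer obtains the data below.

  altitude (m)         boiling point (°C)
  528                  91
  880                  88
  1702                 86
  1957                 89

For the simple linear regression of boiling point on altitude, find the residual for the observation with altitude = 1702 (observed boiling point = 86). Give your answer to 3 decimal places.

-1.734

n = 4, Σx = 5067, Σy = 354, Σxy = 446033, Σx² = 7779837
Sxx = Σx² − (Σx)²/n = 7779837 − 6418622.25 = 1361214.75
Sxy = Σxy − (Σx)(Σy)/n = 446033 − 448429.5 = -2396.5
b = Sxy/Sxx = -2396.5/1361214.75 = -0.001761
a = ȳ − b·x̄ = 88.5 − (-0.001761)·1266.75 = 90.730189
ŷ(1702) = 90.730189 + (-0.001761)·1702 = 87.733716
residual = y − ŷ = 86 − 87.733716 = -1.733716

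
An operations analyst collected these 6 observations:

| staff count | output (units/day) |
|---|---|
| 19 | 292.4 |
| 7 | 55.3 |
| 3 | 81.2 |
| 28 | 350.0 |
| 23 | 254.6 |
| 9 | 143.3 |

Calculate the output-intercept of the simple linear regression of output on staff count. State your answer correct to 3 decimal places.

n = 6, Σx = 89, Σy = 1176.8, Σxy = 23131.8, Σx² = 1813
Sxx = Σx² − (Σx)²/n = 1813 − 1320.166667 = 492.833333
Sxy = Σxy − (Σx)(Σy)/n = 23131.8 − 17455.866667 = 5675.933333
b = Sxy/Sxx = 5675.933333/492.833333 = 11.516943
a = ȳ − b·x̄ = 196.133333 − 11.516943·14.833333 = 25.298681

25.299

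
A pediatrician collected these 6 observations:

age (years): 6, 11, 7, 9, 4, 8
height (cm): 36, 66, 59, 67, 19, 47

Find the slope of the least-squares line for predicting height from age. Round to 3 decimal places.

6.949

n = 6, Σx = 45, Σy = 294, Σxy = 2410, Σx² = 367
Sxx = Σx² − (Σx)²/n = 367 − 337.5 = 29.5
Sxy = Σxy − (Σx)(Σy)/n = 2410 − 2205 = 205
b = Sxy/Sxx = 205/29.5 = 6.949153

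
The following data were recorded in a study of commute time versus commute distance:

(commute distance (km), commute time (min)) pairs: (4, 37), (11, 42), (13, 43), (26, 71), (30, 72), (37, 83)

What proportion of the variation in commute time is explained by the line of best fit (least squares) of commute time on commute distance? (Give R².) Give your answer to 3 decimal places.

n = 6, Σx = 121, Σy = 348, Σxy = 8246, Σx² = 3251, Σy² = 22096
Sxx = Σx² − (Σx)²/n = 3251 − 2440.166667 = 810.833333
Sxy = Σxy − (Σx)(Σy)/n = 8246 − 7018 = 1228
Syy = Σy² − (Σy)²/n = 22096 − 20184 = 1912
R² = Sxy²/(Sxx·Syy) = (1228)²/(810.833333·1912) = 0.972696

0.973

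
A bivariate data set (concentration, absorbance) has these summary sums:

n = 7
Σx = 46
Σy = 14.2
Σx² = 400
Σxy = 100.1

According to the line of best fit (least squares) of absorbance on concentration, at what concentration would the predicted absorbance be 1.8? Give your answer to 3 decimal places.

3.280

Sxx = Σx² − (Σx)²/n = 400 − 302.285714 = 97.714286
Sxy = Σxy − (Σx)(Σy)/n = 100.1 − 93.314286 = 6.785714
b = Sxy/Sxx = 6.785714/97.714286 = 0.069444
a = ȳ − b·x̄ = 2.028571 − 0.069444·6.571429 = 1.572222
Set a + b·x = 1.8: x = (1.8 − 1.572222) / 0.069444 = 3.28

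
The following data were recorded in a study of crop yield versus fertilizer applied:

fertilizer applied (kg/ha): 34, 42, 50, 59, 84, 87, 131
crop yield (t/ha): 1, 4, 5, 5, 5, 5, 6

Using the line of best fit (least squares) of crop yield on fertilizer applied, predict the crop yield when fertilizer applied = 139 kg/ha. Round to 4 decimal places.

n = 7, Σx = 487, Σy = 31, Σxy = 2388, Σx² = 40687
Sxx = Σx² − (Σx)²/n = 40687 − 33881.285714 = 6805.714286
Sxy = Σxy − (Σx)(Σy)/n = 2388 − 2156.714286 = 231.285714
b = Sxy/Sxx = 231.285714/6805.714286 = 0.033984
a = ȳ − b·x̄ = 4.428571 − 0.033984·69.571429 = 2.064253
ŷ(139) = a + b·139 = 2.064253 + 0.033984·139 = 6.788035

6.7880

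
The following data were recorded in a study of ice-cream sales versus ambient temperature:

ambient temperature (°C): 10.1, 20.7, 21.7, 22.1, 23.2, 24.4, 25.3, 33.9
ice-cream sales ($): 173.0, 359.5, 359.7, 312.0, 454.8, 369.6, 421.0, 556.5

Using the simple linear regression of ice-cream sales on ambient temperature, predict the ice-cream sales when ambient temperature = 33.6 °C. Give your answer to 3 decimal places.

551.339

n = 8, Σx = 181.4, Σy = 3006.1, Σxy = 72975.89, Σx² = 4412.7
Sxx = Σx² − (Σx)²/n = 4412.7 − 4113.245 = 299.455
Sxy = Σxy − (Σx)(Σy)/n = 72975.89 − 68163.3175 = 4812.5725
b = Sxy/Sxx = 4812.5725/299.455 = 16.071104
a = ȳ − b·x̄ = 375.7625 − 16.071104·22.675 = 11.350213
ŷ(33.6) = a + b·33.6 = 11.350213 + 16.071104·33.6 = 551.339313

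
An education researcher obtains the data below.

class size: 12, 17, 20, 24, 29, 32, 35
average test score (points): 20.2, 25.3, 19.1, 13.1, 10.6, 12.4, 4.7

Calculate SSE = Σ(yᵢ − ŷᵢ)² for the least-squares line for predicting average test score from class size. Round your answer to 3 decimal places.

n = 7, Σx = 169, Σy = 105.4, Σxy = 2237.6, Σx² = 4499, Σy² = 1872.76
Sxx = Σx² − (Σx)²/n = 4499 − 4080.142857 = 418.857143
Sxy = Σxy − (Σx)(Σy)/n = 2237.6 − 2544.657143 = -307.057143
Syy = Σy² − (Σy)²/n = 1872.76 − 1587.022857 = 285.737143
b = Sxy/Sxx = -307.057143/418.857143 = -0.733083
SSE = Syy − b·Sxy = 285.737143 − (-0.733083)·(-307.057143) = 60.638704

60.639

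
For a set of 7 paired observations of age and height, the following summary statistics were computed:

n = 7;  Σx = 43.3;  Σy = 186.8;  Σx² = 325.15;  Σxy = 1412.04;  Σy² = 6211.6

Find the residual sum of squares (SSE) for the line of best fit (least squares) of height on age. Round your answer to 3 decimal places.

78.239

Sxx = Σx² − (Σx)²/n = 325.15 − 267.841429 = 57.308571
Sxy = Σxy − (Σx)(Σy)/n = 1412.04 − 1155.491429 = 256.548571
Syy = Σy² − (Σy)²/n = 6211.6 − 4984.891429 = 1226.708571
b = Sxy/Sxx = 256.548571/57.308571 = 4.476618
SSE = Syy − b·Sxy = 1226.708571 − 4.476618·256.548571 = 78.238668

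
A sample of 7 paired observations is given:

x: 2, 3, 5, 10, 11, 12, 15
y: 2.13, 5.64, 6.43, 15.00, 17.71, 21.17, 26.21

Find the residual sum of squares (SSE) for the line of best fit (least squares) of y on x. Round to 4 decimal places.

8.3873

n = 7, Σx = 58, Σy = 94.29, Σxy = 1045.33, Σx² = 628, Σy² = 1751.4685
Sxx = Σx² − (Σx)²/n = 628 − 480.571429 = 147.428571
Sxy = Σxy − (Σx)(Σy)/n = 1045.33 − 781.26 = 264.07
Syy = Σy² − (Σy)²/n = 1751.4685 − 1270.0863 = 481.3822
b = Sxy/Sxx = 264.07/147.428571 = 1.791172
SSE = Syy − b·Sxy = 481.3822 − 1.791172·264.07 = 8.387283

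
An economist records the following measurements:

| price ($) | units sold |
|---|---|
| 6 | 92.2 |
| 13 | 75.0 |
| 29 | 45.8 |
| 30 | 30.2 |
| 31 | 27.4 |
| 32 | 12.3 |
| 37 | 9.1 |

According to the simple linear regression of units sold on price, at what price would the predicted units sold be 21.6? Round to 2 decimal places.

32.90

n = 7, Σx = 178, Σy = 292, Σxy = 5342.1, Σx² = 5300
Sxx = Σx² − (Σx)²/n = 5300 − 4526.285714 = 773.714286
Sxy = Σxy − (Σx)(Σy)/n = 5342.1 − 7425.142857 = -2083.042857
b = Sxy/Sxx = -2083.042857/773.714286 = -2.692264
a = ȳ − b·x̄ = 41.714286 − (-2.692264)·25.428571 = 110.174705
Set a + b·x = 21.6: x = (21.6 − 110.174705) / (-2.692264) = 32.899714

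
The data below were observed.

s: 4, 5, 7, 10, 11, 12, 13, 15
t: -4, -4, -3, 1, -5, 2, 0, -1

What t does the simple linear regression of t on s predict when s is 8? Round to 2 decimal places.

n = 8, Σx = 77, Σy = -14, Σxy = -93, Σx² = 849
Sxx = Σx² − (Σx)²/n = 849 − 741.125 = 107.875
Sxy = Σxy − (Σx)(Σy)/n = -93 − (-134.75) = 41.75
b = Sxy/Sxx = 41.75/107.875 = 0.387022
a = ȳ − b·x̄ = -1.75 − 0.387022·9.625 = -5.475087
ŷ(8) = a + b·8 = -5.475087 + 0.387022·8 = -2.378911

-2.38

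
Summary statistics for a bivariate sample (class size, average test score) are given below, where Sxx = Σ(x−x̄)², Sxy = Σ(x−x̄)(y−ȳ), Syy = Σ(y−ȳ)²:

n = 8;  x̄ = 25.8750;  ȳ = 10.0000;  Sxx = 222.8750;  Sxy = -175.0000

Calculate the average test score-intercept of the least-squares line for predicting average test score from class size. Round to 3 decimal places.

30.317

b = Sxy/Sxx = -175/222.875 = -0.785193
a = ȳ − b·x̄ = 10 − (-0.785193)·25.875 = 30.316882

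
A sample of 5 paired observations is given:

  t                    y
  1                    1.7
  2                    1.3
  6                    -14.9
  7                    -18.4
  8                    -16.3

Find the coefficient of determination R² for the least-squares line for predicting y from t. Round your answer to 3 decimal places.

0.946

n = 5, Σx = 24, Σy = -46.6, Σxy = -344.3, Σx² = 154, Σy² = 830.84
Sxx = Σx² − (Σx)²/n = 154 − 115.2 = 38.8
Sxy = Σxy − (Σx)(Σy)/n = -344.3 − (-223.68) = -120.62
Syy = Σy² − (Σy)²/n = 830.84 − 434.312 = 396.528
R² = Sxy²/(Sxx·Syy) = (-120.62)²/(38.8·396.528) = 0.945656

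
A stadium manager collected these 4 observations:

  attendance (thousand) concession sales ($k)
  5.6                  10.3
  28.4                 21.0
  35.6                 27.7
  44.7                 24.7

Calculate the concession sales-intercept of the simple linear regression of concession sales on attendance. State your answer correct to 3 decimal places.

8.892

n = 4, Σx = 114.3, Σy = 83.7, Σxy = 2744.29, Σx² = 4103.37
Sxx = Σx² − (Σx)²/n = 4103.37 − 3266.1225 = 837.2475
Sxy = Σxy − (Σx)(Σy)/n = 2744.29 − 2391.7275 = 352.5625
b = Sxy/Sxx = 352.5625/837.2475 = 0.421097
a = ȳ − b·x̄ = 20.925 − 0.421097·28.575 = 8.892150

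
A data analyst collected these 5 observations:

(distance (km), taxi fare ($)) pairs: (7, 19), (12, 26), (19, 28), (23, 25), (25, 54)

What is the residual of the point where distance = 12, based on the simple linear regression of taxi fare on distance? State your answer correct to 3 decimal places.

2.136

n = 5, Σx = 86, Σy = 152, Σxy = 2902, Σx² = 1708
Sxx = Σx² − (Σx)²/n = 1708 − 1479.2 = 228.8
Sxy = Σxy − (Σx)(Σy)/n = 2902 − 2614.4 = 287.6
b = Sxy/Sxx = 287.6/228.8 = 1.256993
a = ȳ − b·x̄ = 30.4 − 1.256993·17.2 = 8.779720
ŷ(12) = 8.779720 + 1.256993·12 = 23.863636
residual = y − ŷ = 26 − 23.863636 = 2.136364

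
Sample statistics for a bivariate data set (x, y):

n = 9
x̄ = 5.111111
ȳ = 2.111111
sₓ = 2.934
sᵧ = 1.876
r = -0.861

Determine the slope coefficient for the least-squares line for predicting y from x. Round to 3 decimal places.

-0.551

b = r · sᵧ/sₓ = -0.861 · 1.876/2.934 = -0.550524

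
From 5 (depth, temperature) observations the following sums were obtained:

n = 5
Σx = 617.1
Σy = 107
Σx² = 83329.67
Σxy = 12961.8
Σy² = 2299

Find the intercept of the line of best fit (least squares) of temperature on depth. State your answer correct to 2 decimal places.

Sxx = Σx² − (Σx)²/n = 83329.67 − 76162.482 = 7167.188
Sxy = Σxy − (Σx)(Σy)/n = 12961.8 − 13205.94 = -244.14
b = Sxy/Sxx = -244.14/7167.188 = -0.034064
a = ȳ − b·x̄ = 21.4 − (-0.034064)·123.42 = 25.604126

25.60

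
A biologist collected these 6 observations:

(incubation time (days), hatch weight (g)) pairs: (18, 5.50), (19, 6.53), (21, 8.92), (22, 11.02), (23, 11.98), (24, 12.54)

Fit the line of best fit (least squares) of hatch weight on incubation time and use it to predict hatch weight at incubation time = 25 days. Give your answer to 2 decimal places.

n = 6, Σx = 127, Σy = 56.49, Σxy = 1229.33, Σx² = 2715
Sxx = Σx² − (Σx)²/n = 2715 − 2688.166667 = 26.833333
Sxy = Σxy − (Σx)(Σy)/n = 1229.33 − 1195.705 = 33.625
b = Sxy/Sxx = 33.625/26.833333 = 1.253106
a = ȳ − b·x̄ = 9.415 − 1.253106·21.166667 = -17.109068
ŷ(25) = a + b·25 = -17.109068 + 1.253106·25 = 14.218571

14.22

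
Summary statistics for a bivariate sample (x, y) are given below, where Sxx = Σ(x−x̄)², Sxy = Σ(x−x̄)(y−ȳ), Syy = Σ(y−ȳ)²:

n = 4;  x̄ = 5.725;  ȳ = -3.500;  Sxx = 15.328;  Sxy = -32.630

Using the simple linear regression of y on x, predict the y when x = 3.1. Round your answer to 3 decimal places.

b = Sxy/Sxx = -32.63/15.328 = -2.128784
a = ȳ − b·x̄ = -3.5 − (-2.128784)·5.725 = 8.687288
ŷ(3.1) = a + b·3.1 = 8.687288 + (-2.128784)·3.1 = 2.088058

2.088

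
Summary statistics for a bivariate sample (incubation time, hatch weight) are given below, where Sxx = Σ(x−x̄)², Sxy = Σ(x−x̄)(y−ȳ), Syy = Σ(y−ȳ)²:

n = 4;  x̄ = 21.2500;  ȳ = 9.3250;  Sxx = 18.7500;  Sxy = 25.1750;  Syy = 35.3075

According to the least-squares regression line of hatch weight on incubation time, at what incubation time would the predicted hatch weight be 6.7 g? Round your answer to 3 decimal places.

19.295

b = Sxy/Sxx = 25.175/18.75 = 1.342667
a = ȳ − b·x̄ = 9.325 − 1.342667·21.25 = -19.206667
Set a + b·x = 6.7: x = (6.7 − (-19.206667)) / 1.342667 = 19.294935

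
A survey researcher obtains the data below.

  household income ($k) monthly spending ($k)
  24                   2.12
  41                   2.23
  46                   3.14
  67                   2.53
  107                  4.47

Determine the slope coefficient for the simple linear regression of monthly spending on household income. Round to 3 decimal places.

n = 5, Σx = 285, Σy = 14.49, Σxy = 934.55, Σx² = 20311
Sxx = Σx² − (Σx)²/n = 20311 − 16245 = 4066
Sxy = Σxy − (Σx)(Σy)/n = 934.55 − 825.93 = 108.62
b = Sxy/Sxx = 108.62/4066 = 0.026714

0.027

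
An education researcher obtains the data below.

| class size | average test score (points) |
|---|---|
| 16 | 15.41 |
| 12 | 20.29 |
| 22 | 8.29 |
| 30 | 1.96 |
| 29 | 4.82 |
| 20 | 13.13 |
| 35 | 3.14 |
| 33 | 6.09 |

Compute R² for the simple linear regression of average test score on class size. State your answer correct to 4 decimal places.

n = 8, Σx = 197, Σy = 73.13, Σxy = 1444.47, Σx² = 5339, Σy² = 964.2949
Sxx = Σx² − (Σx)²/n = 5339 − 4851.125 = 487.875
Sxy = Σxy − (Σx)(Σy)/n = 1444.47 − 1800.82625 = -356.35625
Syy = Σy² − (Σy)²/n = 964.2949 − 668.499613 = 295.795287
R² = Sxy²/(Sxx·Syy) = (-356.35625)²/(487.875·295.795287) = 0.879972

0.8800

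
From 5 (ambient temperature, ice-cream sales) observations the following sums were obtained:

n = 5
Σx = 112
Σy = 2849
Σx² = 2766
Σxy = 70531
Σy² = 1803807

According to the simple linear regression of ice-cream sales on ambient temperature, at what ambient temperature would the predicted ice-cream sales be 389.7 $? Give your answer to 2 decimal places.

Sxx = Σx² − (Σx)²/n = 2766 − 2508.8 = 257.2
Sxy = Σxy − (Σx)(Σy)/n = 70531 − 63817.6 = 6713.4
b = Sxy/Sxx = 6713.4/257.2 = 26.101866
a = ȳ − b·x̄ = 569.8 − 26.101866·22.4 = -14.881804
Set a + b·x = 389.7: x = (389.7 − (-14.881804)) / 26.101866 = 15.500110

15.50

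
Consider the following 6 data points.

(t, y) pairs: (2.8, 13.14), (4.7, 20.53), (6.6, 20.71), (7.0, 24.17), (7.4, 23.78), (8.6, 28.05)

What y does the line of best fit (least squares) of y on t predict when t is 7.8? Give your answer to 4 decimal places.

25.4497

n = 6, Σx = 37.1, Σy = 130.38, Σxy = 856.361, Σx² = 251.21
Sxx = Σx² − (Σx)²/n = 251.21 − 229.401667 = 21.808333
Sxy = Σxy − (Σx)(Σy)/n = 856.361 − 806.183 = 50.178
b = Sxy/Sxx = 50.178/21.808333 = 2.300864
a = ȳ − b·x̄ = 21.73 − 2.300864·6.183333 = 7.502994
ŷ(7.8) = a + b·7.8 = 7.502994 + 2.300864·7.8 = 25.449729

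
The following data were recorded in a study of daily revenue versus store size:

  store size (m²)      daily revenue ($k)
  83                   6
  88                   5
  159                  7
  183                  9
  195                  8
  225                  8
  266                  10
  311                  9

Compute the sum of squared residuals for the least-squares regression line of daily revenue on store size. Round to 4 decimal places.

4.5978

n = 8, Σx = 1510, Σy = 62, Σxy = 12517, Σx² = 329530, Σy² = 500
Sxx = Σx² − (Σx)²/n = 329530 − 285012.5 = 44517.5
Sxy = Σxy − (Σx)(Σy)/n = 12517 − 11702.5 = 814.5
Syy = Σy² − (Σy)²/n = 500 − 480.5 = 19.5
b = Sxy/Sxx = 814.5/44517.5 = 0.018296
SSE = Syy − b·Sxy = 19.5 − 0.018296·814.5 = 4.597765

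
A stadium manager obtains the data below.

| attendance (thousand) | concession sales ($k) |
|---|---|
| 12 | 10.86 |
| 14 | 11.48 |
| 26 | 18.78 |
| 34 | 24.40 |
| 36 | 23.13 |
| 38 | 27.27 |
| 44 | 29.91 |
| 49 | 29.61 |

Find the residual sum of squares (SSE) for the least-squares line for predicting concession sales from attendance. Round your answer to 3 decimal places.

11.639

n = 8, Σx = 253, Σy = 175.44, Σxy = 6244.79, Σx² = 9249, Σy² = 4247.7884
Sxx = Σx² − (Σx)²/n = 9249 − 8001.125 = 1247.875
Sxy = Σxy − (Σx)(Σy)/n = 6244.79 − 5548.29 = 696.5
Syy = Σy² − (Σy)²/n = 4247.7884 − 3847.3992 = 400.3892
b = Sxy/Sxx = 696.5/1247.875 = 0.558149
SSE = Syy − b·Sxy = 400.3892 − 0.558149·696.5 = 11.638524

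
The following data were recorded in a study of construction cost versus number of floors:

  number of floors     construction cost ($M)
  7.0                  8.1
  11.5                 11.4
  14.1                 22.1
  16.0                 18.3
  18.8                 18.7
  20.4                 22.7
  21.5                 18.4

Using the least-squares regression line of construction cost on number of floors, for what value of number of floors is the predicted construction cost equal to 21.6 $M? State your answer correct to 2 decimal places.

n = 7, Σx = 109.3, Σy = 119.7, Σxy = 2002.45, Σx² = 1867.91
Sxx = Σx² − (Σx)²/n = 1867.91 − 1706.641429 = 161.268571
Sxy = Σxy − (Σx)(Σy)/n = 2002.45 − 1869.03 = 133.42
b = Sxy/Sxx = 133.42/161.268571 = 0.827316
a = ȳ − b·x̄ = 17.1 − 0.827316·15.614286 = 4.182058
Set a + b·x = 21.6: x = (21.6 − 4.182058) / 0.827316 = 21.053564

21.05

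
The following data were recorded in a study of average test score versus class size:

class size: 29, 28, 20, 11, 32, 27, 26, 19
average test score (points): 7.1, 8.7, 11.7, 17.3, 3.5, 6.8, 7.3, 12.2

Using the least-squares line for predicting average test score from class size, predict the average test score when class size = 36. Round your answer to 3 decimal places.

2.030

n = 8, Σx = 192, Σy = 74.6, Σxy = 1591, Σx² = 4936
Sxx = Σx² − (Σx)²/n = 4936 − 4608 = 328
Sxy = Σxy − (Σx)(Σy)/n = 1591 − 1790.4 = -199.4
b = Sxy/Sxx = -199.4/328 = -0.607927
a = ȳ − b·x̄ = 9.325 − (-0.607927)·24 = 23.915244
ŷ(36) = a + b·36 = 23.915244 + (-0.607927)·36 = 2.029878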